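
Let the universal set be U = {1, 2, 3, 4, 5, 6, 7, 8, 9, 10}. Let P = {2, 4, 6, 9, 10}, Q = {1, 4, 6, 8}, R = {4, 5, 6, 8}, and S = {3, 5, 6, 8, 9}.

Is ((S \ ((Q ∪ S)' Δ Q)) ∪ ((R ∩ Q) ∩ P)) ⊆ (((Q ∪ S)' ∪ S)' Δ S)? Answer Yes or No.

Q ∪ S = {1, 3, 4, 5, 6, 8, 9}
(Q ∪ S)' = {2, 7, 10}
(Q ∪ S)' Δ Q = {1, 2, 4, 6, 7, 8, 10}
S \ ((Q ∪ S)' Δ Q) = {3, 5, 9}
R ∩ Q = {4, 6, 8}
(R ∩ Q) ∩ P = {4, 6}
(S \ ((Q ∪ S)' Δ Q)) ∪ ((R ∩ Q) ∩ P) = {3, 4, 5, 6, 9}
(Q ∪ S)' ∪ S = {2, 3, 5, 6, 7, 8, 9, 10}
((Q ∪ S)' ∪ S)' = {1, 4}
((Q ∪ S)' ∪ S)' Δ S = {1, 3, 4, 5, 6, 8, 9}
Every element of {3, 4, 5, 6, 9} is in {1, 3, 4, 5, 6, 8, 9}, so (S \ ((Q ∪ S)' Δ Q)) ∪ ((R ∩ Q) ∩ P) ⊆ ((Q ∪ S)' ∪ S)' Δ S.

Yes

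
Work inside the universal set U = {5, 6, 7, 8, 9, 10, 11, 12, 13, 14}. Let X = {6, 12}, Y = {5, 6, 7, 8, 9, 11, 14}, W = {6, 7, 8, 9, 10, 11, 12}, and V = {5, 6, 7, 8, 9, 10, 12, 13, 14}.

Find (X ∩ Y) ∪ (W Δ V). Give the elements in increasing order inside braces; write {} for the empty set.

X ∩ Y = {6}
W Δ V = {5, 11, 13, 14}
(X ∩ Y) ∪ (W Δ V) = {5, 6, 11, 13, 14}

{5, 6, 11, 13, 14}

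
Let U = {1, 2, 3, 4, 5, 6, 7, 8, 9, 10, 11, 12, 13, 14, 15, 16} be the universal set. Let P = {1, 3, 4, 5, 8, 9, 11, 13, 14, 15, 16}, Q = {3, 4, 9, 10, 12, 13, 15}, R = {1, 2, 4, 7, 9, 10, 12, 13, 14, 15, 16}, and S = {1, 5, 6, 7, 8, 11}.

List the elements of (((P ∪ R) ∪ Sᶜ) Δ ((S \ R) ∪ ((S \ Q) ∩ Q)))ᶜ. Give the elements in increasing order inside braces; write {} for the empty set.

{5, 8, 11}

P ∪ R = {1, 2, 3, 4, 5, 7, 8, 9, 10, 11, 12, 13, 14, 15, 16}
Sᶜ = {2, 3, 4, 9, 10, 12, 13, 14, 15, 16}
(P ∪ R) ∪ Sᶜ = {1, 2, 3, 4, 5, 7, 8, 9, 10, 11, 12, 13, 14, 15, 16}
S \ R = {5, 6, 8, 11}
S \ Q = {1, 5, 6, 7, 8, 11}
(S \ Q) ∩ Q = {}
(S \ R) ∪ ((S \ Q) ∩ Q) = {5, 6, 8, 11}
((P ∪ R) ∪ Sᶜ) Δ ((S \ R) ∪ ((S \ Q) ∩ Q)) = {1, 2, 3, 4, 6, 7, 9, 10, 12, 13, 14, 15, 16}
(((P ∪ R) ∪ Sᶜ) Δ ((S \ R) ∪ ((S \ Q) ∩ Q)))ᶜ = {5, 8, 11}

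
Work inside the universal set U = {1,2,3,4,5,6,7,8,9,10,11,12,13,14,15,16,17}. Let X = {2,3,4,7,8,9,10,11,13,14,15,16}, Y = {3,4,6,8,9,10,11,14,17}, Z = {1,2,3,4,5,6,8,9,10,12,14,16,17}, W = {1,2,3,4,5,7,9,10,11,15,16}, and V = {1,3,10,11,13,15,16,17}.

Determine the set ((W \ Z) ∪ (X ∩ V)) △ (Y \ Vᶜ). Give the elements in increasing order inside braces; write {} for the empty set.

W \ Z = {7,11,15}
X ∩ V = {3,10,11,13,15,16}
(W \ Z) ∪ (X ∩ V) = {3,7,10,11,13,15,16}
Vᶜ = {2,4,5,6,7,8,9,12,14}
Y \ Vᶜ = {3,10,11,17}
((W \ Z) ∪ (X ∩ V)) △ (Y \ Vᶜ) = {7,13,15,16,17}

{7,13,15,16,17}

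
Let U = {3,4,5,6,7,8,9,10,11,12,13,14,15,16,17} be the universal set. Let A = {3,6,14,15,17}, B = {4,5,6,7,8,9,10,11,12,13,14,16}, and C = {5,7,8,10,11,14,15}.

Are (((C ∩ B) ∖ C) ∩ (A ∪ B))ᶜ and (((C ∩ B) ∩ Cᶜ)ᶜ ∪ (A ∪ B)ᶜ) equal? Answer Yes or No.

Yes

C ∩ B = {5,7,8,10,11,14}
(C ∩ B) ∖ C = {}
A ∪ B = {3,4,5,6,7,8,9,10,11,12,13,14,15,16,17}
((C ∩ B) ∖ C) ∩ (A ∪ B) = {}
(((C ∩ B) ∖ C) ∩ (A ∪ B))ᶜ = {3,4,5,6,7,8,9,10,11,12,13,14,15,16,17}
Cᶜ = {3,4,6,9,12,13,16,17}
(C ∩ B) ∩ Cᶜ = {}
((C ∩ B) ∩ Cᶜ)ᶜ = {3,4,5,6,7,8,9,10,11,12,13,14,15,16,17}
(A ∪ B)ᶜ = {}
((C ∩ B) ∩ Cᶜ)ᶜ ∪ (A ∪ B)ᶜ = {3,4,5,6,7,8,9,10,11,12,13,14,15,16,17}
Both equal {3,4,5,6,7,8,9,10,11,12,13,14,15,16,17}, so (((C ∩ B) ∖ C) ∩ (A ∪ B))ᶜ = ((C ∩ B) ∩ Cᶜ)ᶜ ∪ (A ∪ B)ᶜ.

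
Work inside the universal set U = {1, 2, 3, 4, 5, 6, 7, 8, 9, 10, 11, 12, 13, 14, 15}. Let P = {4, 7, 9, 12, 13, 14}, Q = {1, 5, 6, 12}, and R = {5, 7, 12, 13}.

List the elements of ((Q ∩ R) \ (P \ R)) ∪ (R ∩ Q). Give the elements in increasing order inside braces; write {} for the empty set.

Q ∩ R = {5, 12}
P \ R = {4, 9, 14}
(Q ∩ R) \ (P \ R) = {5, 12}
R ∩ Q = {5, 12}
((Q ∩ R) \ (P \ R)) ∪ (R ∩ Q) = {5, 12}

{5, 12}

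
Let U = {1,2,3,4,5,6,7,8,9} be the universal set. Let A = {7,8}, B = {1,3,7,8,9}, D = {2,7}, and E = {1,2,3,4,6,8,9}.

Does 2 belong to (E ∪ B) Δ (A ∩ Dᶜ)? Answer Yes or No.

Yes

2 ∈ E and 2 ∉ B, so 2 ∈ E ∪ B
2 ∈ D, so 2 ∉ Dᶜ
2 ∉ A and 2 ∉ Dᶜ, so 2 ∉ A ∩ Dᶜ
2 ∈ (E ∪ B) and 2 ∉ (A ∩ Dᶜ), so 2 ∈ (E ∪ B) Δ (A ∩ Dᶜ)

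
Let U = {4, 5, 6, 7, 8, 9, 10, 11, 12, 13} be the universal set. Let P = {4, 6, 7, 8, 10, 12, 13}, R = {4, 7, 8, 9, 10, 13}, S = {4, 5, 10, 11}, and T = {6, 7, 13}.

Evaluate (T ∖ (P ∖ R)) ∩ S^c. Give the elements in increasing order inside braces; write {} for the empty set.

{7, 13}

P ∖ R = {6, 12}
T ∖ (P ∖ R) = {7, 13}
S^c = {6, 7, 8, 9, 12, 13}
(T ∖ (P ∖ R)) ∩ S^c = {7, 13}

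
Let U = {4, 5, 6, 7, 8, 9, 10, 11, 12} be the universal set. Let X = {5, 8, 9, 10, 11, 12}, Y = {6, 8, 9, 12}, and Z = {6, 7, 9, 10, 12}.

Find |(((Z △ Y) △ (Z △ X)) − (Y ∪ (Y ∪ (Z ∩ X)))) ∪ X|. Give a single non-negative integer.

Z △ Y = {7, 8, 10}
Z △ X = {5, 6, 7, 8, 11}
(Z △ Y) △ (Z △ X) = {5, 6, 10, 11}
Z ∩ X = {9, 10, 12}
Y ∪ (Z ∩ X) = {6, 8, 9, 10, 12}
Y ∪ (Y ∪ (Z ∩ X)) = {6, 8, 9, 10, 12}
((Z △ Y) △ (Z △ X)) − (Y ∪ (Y ∪ (Z ∩ X))) = {5, 11}
(((Z △ Y) △ (Z △ X)) − (Y ∪ (Y ∪ (Z ∩ X)))) ∪ X = {5, 8, 9, 10, 11, 12}
|(((Z △ Y) △ (Z △ X)) − (Y ∪ (Y ∪ (Z ∩ X)))) ∪ X| = 6

6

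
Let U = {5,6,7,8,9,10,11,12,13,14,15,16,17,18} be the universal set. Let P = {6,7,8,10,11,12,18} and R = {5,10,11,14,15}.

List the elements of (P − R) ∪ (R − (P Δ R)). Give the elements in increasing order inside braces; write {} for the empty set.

P − R = {6,7,8,12,18}
P Δ R = {5,6,7,8,12,14,15,18}
R − (P Δ R) = {10,11}
(P − R) ∪ (R − (P Δ R)) = {6,7,8,10,11,12,18}

{6,7,8,10,11,12,18}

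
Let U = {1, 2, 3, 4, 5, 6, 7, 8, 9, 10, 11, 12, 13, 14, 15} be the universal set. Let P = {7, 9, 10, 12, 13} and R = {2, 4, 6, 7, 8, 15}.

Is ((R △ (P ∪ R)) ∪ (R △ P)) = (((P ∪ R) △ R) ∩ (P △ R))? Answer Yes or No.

P ∪ R = {2, 4, 6, 7, 8, 9, 10, 12, 13, 15}
R △ (P ∪ R) = {9, 10, 12, 13}
R △ P = {2, 4, 6, 8, 9, 10, 12, 13, 15}
(R △ (P ∪ R)) ∪ (R △ P) = {2, 4, 6, 8, 9, 10, 12, 13, 15}
(P ∪ R) △ R = {9, 10, 12, 13}
P △ R = {2, 4, 6, 8, 9, 10, 12, 13, 15}
((P ∪ R) △ R) ∩ (P △ R) = {9, 10, 12, 13}
2 ∈ (R △ (P ∪ R)) ∪ (R △ P) but 2 ∉ ((P ∪ R) △ R) ∩ (P △ R), so they differ.

No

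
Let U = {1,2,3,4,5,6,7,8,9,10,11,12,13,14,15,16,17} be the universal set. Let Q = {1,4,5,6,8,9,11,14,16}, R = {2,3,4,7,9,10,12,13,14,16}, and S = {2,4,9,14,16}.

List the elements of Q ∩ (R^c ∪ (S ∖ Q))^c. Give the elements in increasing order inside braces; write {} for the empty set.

{4,9,14,16}

R^c = {1,5,6,8,11,15,17}
S ∖ Q = {2}
R^c ∪ (S ∖ Q) = {1,2,5,6,8,11,15,17}
(R^c ∪ (S ∖ Q))^c = {3,4,7,9,10,12,13,14,16}
Q ∩ (R^c ∪ (S ∖ Q))^c = {4,9,14,16}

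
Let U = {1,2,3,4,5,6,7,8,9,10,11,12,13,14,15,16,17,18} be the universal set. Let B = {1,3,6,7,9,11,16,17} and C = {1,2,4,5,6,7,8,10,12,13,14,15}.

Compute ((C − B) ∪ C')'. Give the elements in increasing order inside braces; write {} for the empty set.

{1,6,7}

C − B = {2,4,5,8,10,12,13,14,15}
C' = {3,9,11,16,17,18}
(C − B) ∪ C' = {2,3,4,5,8,9,10,11,12,13,14,15,16,17,18}
((C − B) ∪ C')' = {1,6,7}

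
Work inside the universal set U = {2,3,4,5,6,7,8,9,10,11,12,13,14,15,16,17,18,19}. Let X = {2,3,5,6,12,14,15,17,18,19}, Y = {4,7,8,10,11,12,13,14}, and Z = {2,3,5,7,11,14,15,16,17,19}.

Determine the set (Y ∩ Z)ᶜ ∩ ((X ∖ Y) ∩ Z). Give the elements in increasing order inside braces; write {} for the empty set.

Y ∩ Z = {7,11,14}
(Y ∩ Z)ᶜ = {2,3,4,5,6,8,9,10,12,13,15,16,17,18,19}
X ∖ Y = {2,3,5,6,15,17,18,19}
(X ∖ Y) ∩ Z = {2,3,5,15,17,19}
(Y ∩ Z)ᶜ ∩ ((X ∖ Y) ∩ Z) = {2,3,5,15,17,19}

{2,3,5,15,17,19}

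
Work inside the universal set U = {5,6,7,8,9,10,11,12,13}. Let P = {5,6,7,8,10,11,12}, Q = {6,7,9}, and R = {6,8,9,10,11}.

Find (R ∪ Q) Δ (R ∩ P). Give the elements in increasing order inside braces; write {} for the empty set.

R ∪ Q = {6,7,8,9,10,11}
R ∩ P = {6,8,10,11}
(R ∪ Q) Δ (R ∩ P) = {7,9}

{7,9}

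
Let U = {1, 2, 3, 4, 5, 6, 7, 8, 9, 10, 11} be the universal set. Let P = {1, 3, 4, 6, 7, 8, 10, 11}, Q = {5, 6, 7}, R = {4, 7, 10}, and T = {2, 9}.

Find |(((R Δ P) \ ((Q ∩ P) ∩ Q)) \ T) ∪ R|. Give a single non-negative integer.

R Δ P = {1, 3, 6, 8, 11}
Q ∩ P = {6, 7}
(Q ∩ P) ∩ Q = {6, 7}
(R Δ P) \ ((Q ∩ P) ∩ Q) = {1, 3, 8, 11}
((R Δ P) \ ((Q ∩ P) ∩ Q)) \ T = {1, 3, 8, 11}
(((R Δ P) \ ((Q ∩ P) ∩ Q)) \ T) ∪ R = {1, 3, 4, 7, 8, 10, 11}
|(((R Δ P) \ ((Q ∩ P) ∩ Q)) \ T) ∪ R| = 7

7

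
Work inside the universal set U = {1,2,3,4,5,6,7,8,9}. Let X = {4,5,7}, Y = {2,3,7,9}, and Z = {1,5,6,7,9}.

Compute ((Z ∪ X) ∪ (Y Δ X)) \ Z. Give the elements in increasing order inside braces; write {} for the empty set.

{2,3,4}

Z ∪ X = {1,4,5,6,7,9}
Y Δ X = {2,3,4,5,9}
(Z ∪ X) ∪ (Y Δ X) = {1,2,3,4,5,6,7,9}
((Z ∪ X) ∪ (Y Δ X)) \ Z = {2,3,4}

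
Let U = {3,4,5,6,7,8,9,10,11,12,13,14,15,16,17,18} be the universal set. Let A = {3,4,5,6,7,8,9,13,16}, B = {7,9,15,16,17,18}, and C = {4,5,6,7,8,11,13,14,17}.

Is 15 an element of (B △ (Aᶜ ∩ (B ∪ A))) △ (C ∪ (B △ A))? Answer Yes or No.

Yes

15 ∉ A, so 15 ∈ Aᶜ
15 ∈ B and 15 ∉ A, so 15 ∈ B ∪ A
15 ∈ Aᶜ and 15 ∈ (B ∪ A), so 15 ∈ Aᶜ ∩ (B ∪ A)
15 ∈ B and 15 ∈ (Aᶜ ∩ (B ∪ A)), so 15 ∉ B △ (Aᶜ ∩ (B ∪ A))
15 ∈ B and 15 ∉ A, so 15 ∈ B △ A
15 ∉ C and 15 ∈ (B △ A), so 15 ∈ C ∪ (B △ A)
15 ∉ (B △ (Aᶜ ∩ (B ∪ A))) and 15 ∈ (C ∪ (B △ A)), so 15 ∈ (B △ (Aᶜ ∩ (B ∪ A))) △ (C ∪ (B △ A))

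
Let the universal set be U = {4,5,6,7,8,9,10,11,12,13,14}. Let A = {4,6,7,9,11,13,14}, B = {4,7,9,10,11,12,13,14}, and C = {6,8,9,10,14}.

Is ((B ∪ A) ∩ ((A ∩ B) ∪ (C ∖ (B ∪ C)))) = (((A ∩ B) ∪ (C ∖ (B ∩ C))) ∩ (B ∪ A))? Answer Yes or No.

No

B ∪ A = {4,6,7,9,10,11,12,13,14}
A ∩ B = {4,7,9,11,13,14}
B ∪ C = {4,6,7,8,9,10,11,12,13,14}
C ∖ (B ∪ C) = {}
(A ∩ B) ∪ (C ∖ (B ∪ C)) = {4,7,9,11,13,14}
(B ∪ A) ∩ ((A ∩ B) ∪ (C ∖ (B ∪ C))) = {4,7,9,11,13,14}
B ∩ C = {9,10,14}
C ∖ (B ∩ C) = {6,8}
(A ∩ B) ∪ (C ∖ (B ∩ C)) = {4,6,7,8,9,11,13,14}
((A ∩ B) ∪ (C ∖ (B ∩ C))) ∩ (B ∪ A) = {4,6,7,9,11,13,14}
6 ∈ ((A ∩ B) ∪ (C ∖ (B ∩ C))) ∩ (B ∪ A) but 6 ∉ (B ∪ A) ∩ ((A ∩ B) ∪ (C ∖ (B ∪ C))), so they differ.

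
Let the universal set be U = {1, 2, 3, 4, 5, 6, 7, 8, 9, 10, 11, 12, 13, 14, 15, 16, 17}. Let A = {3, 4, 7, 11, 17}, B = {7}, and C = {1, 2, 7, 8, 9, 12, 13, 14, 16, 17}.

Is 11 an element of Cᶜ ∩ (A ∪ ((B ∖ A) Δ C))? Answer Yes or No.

Yes

11 ∉ C, so 11 ∈ Cᶜ
11 ∉ B and 11 ∈ A, so 11 ∉ B ∖ A
11 ∉ (B ∖ A) and 11 ∉ C, so 11 ∉ (B ∖ A) Δ C
11 ∈ A and 11 ∉ ((B ∖ A) Δ C), so 11 ∈ A ∪ ((B ∖ A) Δ C)
11 ∈ Cᶜ and 11 ∈ (A ∪ ((B ∖ A) Δ C)), so 11 ∈ Cᶜ ∩ (A ∪ ((B ∖ A) Δ C))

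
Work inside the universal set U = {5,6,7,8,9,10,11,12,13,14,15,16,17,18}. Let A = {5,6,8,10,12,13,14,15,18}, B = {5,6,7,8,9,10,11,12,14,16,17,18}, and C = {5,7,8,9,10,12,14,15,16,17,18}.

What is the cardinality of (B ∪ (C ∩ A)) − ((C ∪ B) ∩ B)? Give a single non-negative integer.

1

C ∩ A = {5,8,10,12,14,15,18}
B ∪ (C ∩ A) = {5,6,7,8,9,10,11,12,14,15,16,17,18}
C ∪ B = {5,6,7,8,9,10,11,12,14,15,16,17,18}
(C ∪ B) ∩ B = {5,6,7,8,9,10,11,12,14,16,17,18}
(B ∪ (C ∩ A)) − ((C ∪ B) ∩ B) = {15}
|(B ∪ (C ∩ A)) − ((C ∪ B) ∩ B)| = 1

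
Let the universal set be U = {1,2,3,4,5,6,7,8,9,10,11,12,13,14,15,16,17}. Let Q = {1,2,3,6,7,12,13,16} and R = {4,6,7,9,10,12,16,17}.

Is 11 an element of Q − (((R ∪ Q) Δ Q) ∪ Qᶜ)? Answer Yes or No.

No

11 ∉ R and 11 ∉ Q, so 11 ∉ R ∪ Q
11 ∉ (R ∪ Q) and 11 ∉ Q, so 11 ∉ (R ∪ Q) Δ Q
11 ∉ Q, so 11 ∈ Qᶜ
11 ∉ ((R ∪ Q) Δ Q) and 11 ∈ Qᶜ, so 11 ∈ ((R ∪ Q) Δ Q) ∪ Qᶜ
11 ∉ Q and 11 ∈ (((R ∪ Q) Δ Q) ∪ Qᶜ), so 11 ∉ Q − (((R ∪ Q) Δ Q) ∪ Qᶜ)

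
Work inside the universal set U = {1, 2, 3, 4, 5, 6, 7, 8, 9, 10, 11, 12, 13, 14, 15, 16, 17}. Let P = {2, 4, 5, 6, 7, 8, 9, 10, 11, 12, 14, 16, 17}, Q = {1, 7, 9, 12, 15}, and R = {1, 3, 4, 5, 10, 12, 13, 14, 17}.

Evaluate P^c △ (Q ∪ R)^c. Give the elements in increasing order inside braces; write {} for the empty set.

{1, 2, 3, 6, 8, 11, 13, 15, 16}

P^c = {1, 3, 13, 15}
Q ∪ R = {1, 3, 4, 5, 7, 9, 10, 12, 13, 14, 15, 17}
(Q ∪ R)^c = {2, 6, 8, 11, 16}
P^c △ (Q ∪ R)^c = {1, 2, 3, 6, 8, 11, 13, 15, 16}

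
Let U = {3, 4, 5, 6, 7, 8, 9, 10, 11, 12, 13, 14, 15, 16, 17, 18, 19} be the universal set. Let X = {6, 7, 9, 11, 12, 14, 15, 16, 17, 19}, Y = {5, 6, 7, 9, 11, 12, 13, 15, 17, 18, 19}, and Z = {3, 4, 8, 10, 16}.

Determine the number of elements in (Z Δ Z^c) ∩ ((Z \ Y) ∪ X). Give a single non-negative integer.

Z^c = {5, 6, 7, 9, 11, 12, 13, 14, 15, 17, 18, 19}
Z Δ Z^c = {3, 4, 5, 6, 7, 8, 9, 10, 11, 12, 13, 14, 15, 16, 17, 18, 19}
Z \ Y = {3, 4, 8, 10, 16}
(Z \ Y) ∪ X = {3, 4, 6, 7, 8, 9, 10, 11, 12, 14, 15, 16, 17, 19}
(Z Δ Z^c) ∩ ((Z \ Y) ∪ X) = {3, 4, 6, 7, 8, 9, 10, 11, 12, 14, 15, 16, 17, 19}
|(Z Δ Z^c) ∩ ((Z \ Y) ∪ X)| = 14

14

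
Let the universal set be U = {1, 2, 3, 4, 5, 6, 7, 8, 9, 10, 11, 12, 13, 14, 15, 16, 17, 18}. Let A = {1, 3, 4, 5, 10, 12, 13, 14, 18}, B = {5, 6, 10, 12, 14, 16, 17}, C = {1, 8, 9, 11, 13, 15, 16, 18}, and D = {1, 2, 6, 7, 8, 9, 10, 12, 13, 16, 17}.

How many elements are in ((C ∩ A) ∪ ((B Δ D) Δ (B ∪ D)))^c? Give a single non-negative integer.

10

C ∩ A = {1, 13, 18}
B Δ D = {1, 2, 5, 7, 8, 9, 13, 14}
B ∪ D = {1, 2, 5, 6, 7, 8, 9, 10, 12, 13, 14, 16, 17}
(B Δ D) Δ (B ∪ D) = {6, 10, 12, 16, 17}
(C ∩ A) ∪ ((B Δ D) Δ (B ∪ D)) = {1, 6, 10, 12, 13, 16, 17, 18}
((C ∩ A) ∪ ((B Δ D) Δ (B ∪ D)))^c = {2, 3, 4, 5, 7, 8, 9, 11, 14, 15}
|((C ∩ A) ∪ ((B Δ D) Δ (B ∪ D)))^c| = 10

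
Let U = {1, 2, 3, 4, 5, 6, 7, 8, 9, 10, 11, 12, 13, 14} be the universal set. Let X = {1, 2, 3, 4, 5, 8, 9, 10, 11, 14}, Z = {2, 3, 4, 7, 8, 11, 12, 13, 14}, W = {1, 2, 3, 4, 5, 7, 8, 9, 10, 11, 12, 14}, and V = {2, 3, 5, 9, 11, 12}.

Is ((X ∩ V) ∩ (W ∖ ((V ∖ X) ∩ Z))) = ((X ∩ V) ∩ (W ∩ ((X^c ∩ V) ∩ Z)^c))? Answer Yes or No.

Yes

X ∩ V = {2, 3, 5, 9, 11}
V ∖ X = {12}
(V ∖ X) ∩ Z = {12}
W ∖ ((V ∖ X) ∩ Z) = {1, 2, 3, 4, 5, 7, 8, 9, 10, 11, 14}
(X ∩ V) ∩ (W ∖ ((V ∖ X) ∩ Z)) = {2, 3, 5, 9, 11}
X^c = {6, 7, 12, 13}
X^c ∩ V = {12}
(X^c ∩ V) ∩ Z = {12}
((X^c ∩ V) ∩ Z)^c = {1, 2, 3, 4, 5, 6, 7, 8, 9, 10, 11, 13, 14}
W ∩ ((X^c ∩ V) ∩ Z)^c = {1, 2, 3, 4, 5, 7, 8, 9, 10, 11, 14}
(X ∩ V) ∩ (W ∩ ((X^c ∩ V) ∩ Z)^c) = {2, 3, 5, 9, 11}
Both equal {2, 3, 5, 9, 11}, so (X ∩ V) ∩ (W ∖ ((V ∖ X) ∩ Z)) = (X ∩ V) ∩ (W ∩ ((X^c ∩ V) ∩ Z)^c).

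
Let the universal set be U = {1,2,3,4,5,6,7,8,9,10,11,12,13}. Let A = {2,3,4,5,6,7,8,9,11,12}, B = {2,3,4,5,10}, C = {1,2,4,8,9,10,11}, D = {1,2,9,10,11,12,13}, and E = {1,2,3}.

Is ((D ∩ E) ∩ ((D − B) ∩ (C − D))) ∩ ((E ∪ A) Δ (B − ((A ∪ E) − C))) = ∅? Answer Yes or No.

Yes

D ∩ E = {1,2}
D − B = {1,9,11,12,13}
C − D = {4,8}
(D − B) ∩ (C − D) = {}
(D ∩ E) ∩ ((D − B) ∩ (C − D)) = {}
E ∪ A = {1,2,3,4,5,6,7,8,9,11,12}
A ∪ E = {1,2,3,4,5,6,7,8,9,11,12}
(A ∪ E) − C = {3,5,6,7,12}
B − ((A ∪ E) − C) = {2,4,10}
(E ∪ A) Δ (B − ((A ∪ E) − C)) = {1,3,5,6,7,8,9,10,11,12}
{} and {1,3,5,6,7,8,9,10,11,12} share no elements.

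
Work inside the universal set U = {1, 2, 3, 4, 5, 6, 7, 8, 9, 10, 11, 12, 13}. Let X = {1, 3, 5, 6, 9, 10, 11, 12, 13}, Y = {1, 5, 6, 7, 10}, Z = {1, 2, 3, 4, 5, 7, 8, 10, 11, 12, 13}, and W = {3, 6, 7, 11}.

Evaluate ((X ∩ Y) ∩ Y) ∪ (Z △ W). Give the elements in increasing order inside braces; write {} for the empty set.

{1, 2, 4, 5, 6, 8, 10, 12, 13}

X ∩ Y = {1, 5, 6, 10}
(X ∩ Y) ∩ Y = {1, 5, 6, 10}
Z △ W = {1, 2, 4, 5, 6, 8, 10, 12, 13}
((X ∩ Y) ∩ Y) ∪ (Z △ W) = {1, 2, 4, 5, 6, 8, 10, 12, 13}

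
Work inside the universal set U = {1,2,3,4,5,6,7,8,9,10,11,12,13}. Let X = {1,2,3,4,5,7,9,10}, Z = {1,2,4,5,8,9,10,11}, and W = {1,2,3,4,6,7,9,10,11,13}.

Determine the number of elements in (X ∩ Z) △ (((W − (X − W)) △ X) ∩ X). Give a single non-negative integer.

X ∩ Z = {1,2,4,5,9,10}
X − W = {5}
W − (X − W) = {1,2,3,4,6,7,9,10,11,13}
(W − (X − W)) △ X = {5,6,11,13}
((W − (X − W)) △ X) ∩ X = {5}
(X ∩ Z) △ (((W − (X − W)) △ X) ∩ X) = {1,2,4,9,10}
|(X ∩ Z) △ (((W − (X − W)) △ X) ∩ X)| = 5

5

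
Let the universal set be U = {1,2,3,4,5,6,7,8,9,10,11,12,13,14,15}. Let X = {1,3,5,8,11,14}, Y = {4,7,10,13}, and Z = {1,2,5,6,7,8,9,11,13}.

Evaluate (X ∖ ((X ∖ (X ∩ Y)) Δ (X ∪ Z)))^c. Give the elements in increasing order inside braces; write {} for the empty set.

{2,4,6,7,9,10,12,13,15}

X ∩ Y = {}
X ∖ (X ∩ Y) = {1,3,5,8,11,14}
X ∪ Z = {1,2,3,5,6,7,8,9,11,13,14}
(X ∖ (X ∩ Y)) Δ (X ∪ Z) = {2,6,7,9,13}
X ∖ ((X ∖ (X ∩ Y)) Δ (X ∪ Z)) = {1,3,5,8,11,14}
(X ∖ ((X ∖ (X ∩ Y)) Δ (X ∪ Z)))^c = {2,4,6,7,9,10,12,13,15}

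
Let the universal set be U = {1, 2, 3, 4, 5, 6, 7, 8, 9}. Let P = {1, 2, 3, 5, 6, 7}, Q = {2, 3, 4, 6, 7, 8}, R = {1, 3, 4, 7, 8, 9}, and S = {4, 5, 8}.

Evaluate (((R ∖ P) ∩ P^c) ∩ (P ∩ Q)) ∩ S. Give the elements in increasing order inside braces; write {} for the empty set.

R ∖ P = {4, 8, 9}
P^c = {4, 8, 9}
(R ∖ P) ∩ P^c = {4, 8, 9}
P ∩ Q = {2, 3, 6, 7}
((R ∖ P) ∩ P^c) ∩ (P ∩ Q) = {}
(((R ∖ P) ∩ P^c) ∩ (P ∩ Q)) ∩ S = {}

{}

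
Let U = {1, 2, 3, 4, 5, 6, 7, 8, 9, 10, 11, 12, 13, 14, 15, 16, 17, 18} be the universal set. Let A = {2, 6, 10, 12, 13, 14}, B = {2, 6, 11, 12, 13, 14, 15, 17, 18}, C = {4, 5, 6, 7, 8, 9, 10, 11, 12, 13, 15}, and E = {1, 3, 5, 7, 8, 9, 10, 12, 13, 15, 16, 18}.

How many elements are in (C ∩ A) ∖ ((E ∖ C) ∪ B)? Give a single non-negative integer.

1

C ∩ A = {6, 10, 12, 13}
E ∖ C = {1, 3, 16, 18}
(E ∖ C) ∪ B = {1, 2, 3, 6, 11, 12, 13, 14, 15, 16, 17, 18}
(C ∩ A) ∖ ((E ∖ C) ∪ B) = {10}
|(C ∩ A) ∖ ((E ∖ C) ∪ B)| = 1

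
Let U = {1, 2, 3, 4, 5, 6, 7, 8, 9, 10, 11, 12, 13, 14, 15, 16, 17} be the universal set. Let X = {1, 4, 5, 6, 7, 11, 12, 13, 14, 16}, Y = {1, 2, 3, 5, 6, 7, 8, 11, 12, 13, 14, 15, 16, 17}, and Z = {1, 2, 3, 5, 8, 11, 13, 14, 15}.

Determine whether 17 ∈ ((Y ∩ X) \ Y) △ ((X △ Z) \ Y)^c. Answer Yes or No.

17 ∈ Y and 17 ∉ X, so 17 ∉ Y ∩ X
17 ∉ (Y ∩ X) and 17 ∈ Y, so 17 ∉ (Y ∩ X) \ Y
17 ∉ X and 17 ∉ Z, so 17 ∉ X △ Z
17 ∉ (X △ Z) and 17 ∈ Y, so 17 ∉ (X △ Z) \ Y
17 ∈ ((X △ Z) \ Y)^c since 17 ∉ ((X △ Z) \ Y)
17 ∉ ((Y ∩ X) \ Y) and 17 ∈ ((X △ Z) \ Y)^c, so 17 ∈ ((Y ∩ X) \ Y) △ ((X △ Z) \ Y)^c

Yes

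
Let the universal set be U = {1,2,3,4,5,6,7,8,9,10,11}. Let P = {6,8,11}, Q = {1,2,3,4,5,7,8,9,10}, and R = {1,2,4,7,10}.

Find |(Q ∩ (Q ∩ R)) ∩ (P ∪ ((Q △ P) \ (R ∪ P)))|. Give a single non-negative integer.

0

Q ∩ R = {1,2,4,7,10}
Q ∩ (Q ∩ R) = {1,2,4,7,10}
Q △ P = {1,2,3,4,5,6,7,9,10,11}
R ∪ P = {1,2,4,6,7,8,10,11}
(Q △ P) \ (R ∪ P) = {3,5,9}
P ∪ ((Q △ P) \ (R ∪ P)) = {3,5,6,8,9,11}
(Q ∩ (Q ∩ R)) ∩ (P ∪ ((Q △ P) \ (R ∪ P))) = {}
|(Q ∩ (Q ∩ R)) ∩ (P ∪ ((Q △ P) \ (R ∪ P)))| = 0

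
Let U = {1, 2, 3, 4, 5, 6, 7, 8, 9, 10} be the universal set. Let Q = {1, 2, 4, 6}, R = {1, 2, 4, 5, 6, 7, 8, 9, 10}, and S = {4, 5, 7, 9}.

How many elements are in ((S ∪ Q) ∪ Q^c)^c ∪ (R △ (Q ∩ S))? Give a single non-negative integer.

S ∪ Q = {1, 2, 4, 5, 6, 7, 9}
Q^c = {3, 5, 7, 8, 9, 10}
(S ∪ Q) ∪ Q^c = {1, 2, 3, 4, 5, 6, 7, 8, 9, 10}
((S ∪ Q) ∪ Q^c)^c = {}
Q ∩ S = {4}
R △ (Q ∩ S) = {1, 2, 5, 6, 7, 8, 9, 10}
((S ∪ Q) ∪ Q^c)^c ∪ (R △ (Q ∩ S)) = {1, 2, 5, 6, 7, 8, 9, 10}
|((S ∪ Q) ∪ Q^c)^c ∪ (R △ (Q ∩ S))| = 8

8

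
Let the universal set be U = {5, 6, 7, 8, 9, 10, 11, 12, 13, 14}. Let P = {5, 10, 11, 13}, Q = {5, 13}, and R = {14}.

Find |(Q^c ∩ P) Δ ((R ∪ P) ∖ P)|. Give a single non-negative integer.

Q^c = {6, 7, 8, 9, 10, 11, 12, 14}
Q^c ∩ P = {10, 11}
R ∪ P = {5, 10, 11, 13, 14}
(R ∪ P) ∖ P = {14}
(Q^c ∩ P) Δ ((R ∪ P) ∖ P) = {10, 11, 14}
|(Q^c ∩ P) Δ ((R ∪ P) ∖ P)| = 3

3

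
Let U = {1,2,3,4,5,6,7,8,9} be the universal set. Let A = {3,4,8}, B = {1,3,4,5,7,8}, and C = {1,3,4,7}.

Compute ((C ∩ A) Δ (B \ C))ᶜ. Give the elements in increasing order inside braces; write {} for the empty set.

C ∩ A = {3,4}
B \ C = {5,8}
(C ∩ A) Δ (B \ C) = {3,4,5,8}
((C ∩ A) Δ (B \ C))ᶜ = {1,2,6,7,9}

{1,2,6,7,9}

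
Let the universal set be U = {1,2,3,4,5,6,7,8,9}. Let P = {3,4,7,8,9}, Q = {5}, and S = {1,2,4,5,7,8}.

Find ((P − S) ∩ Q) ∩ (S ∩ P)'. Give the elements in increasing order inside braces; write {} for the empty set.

{}

P − S = {3,9}
(P − S) ∩ Q = {}
S ∩ P = {4,7,8}
(S ∩ P)' = {1,2,3,5,6,9}
((P − S) ∩ Q) ∩ (S ∩ P)' = {}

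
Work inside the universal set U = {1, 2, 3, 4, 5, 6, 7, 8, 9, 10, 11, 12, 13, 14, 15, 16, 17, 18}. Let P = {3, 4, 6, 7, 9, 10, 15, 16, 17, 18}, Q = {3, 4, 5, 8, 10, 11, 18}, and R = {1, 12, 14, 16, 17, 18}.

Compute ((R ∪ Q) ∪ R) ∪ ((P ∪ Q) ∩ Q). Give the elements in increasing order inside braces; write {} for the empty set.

R ∪ Q = {1, 3, 4, 5, 8, 10, 11, 12, 14, 16, 17, 18}
(R ∪ Q) ∪ R = {1, 3, 4, 5, 8, 10, 11, 12, 14, 16, 17, 18}
P ∪ Q = {3, 4, 5, 6, 7, 8, 9, 10, 11, 15, 16, 17, 18}
(P ∪ Q) ∩ Q = {3, 4, 5, 8, 10, 11, 18}
((R ∪ Q) ∪ R) ∪ ((P ∪ Q) ∩ Q) = {1, 3, 4, 5, 8, 10, 11, 12, 14, 16, 17, 18}

{1, 3, 4, 5, 8, 10, 11, 12, 14, 16, 17, 18}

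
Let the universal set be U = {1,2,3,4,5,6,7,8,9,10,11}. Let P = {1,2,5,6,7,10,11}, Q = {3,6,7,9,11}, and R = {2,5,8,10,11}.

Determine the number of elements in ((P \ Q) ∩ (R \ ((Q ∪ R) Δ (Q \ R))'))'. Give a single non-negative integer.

P \ Q = {1,2,5,10}
Q ∪ R = {2,3,5,6,7,8,9,10,11}
Q \ R = {3,6,7,9}
(Q ∪ R) Δ (Q \ R) = {2,5,8,10,11}
((Q ∪ R) Δ (Q \ R))' = {1,3,4,6,7,9}
R \ ((Q ∪ R) Δ (Q \ R))' = {2,5,8,10,11}
(P \ Q) ∩ (R \ ((Q ∪ R) Δ (Q \ R))') = {2,5,10}
((P \ Q) ∩ (R \ ((Q ∪ R) Δ (Q \ R))'))' = {1,3,4,6,7,8,9,11}
|((P \ Q) ∩ (R \ ((Q ∪ R) Δ (Q \ R))'))'| = 8

8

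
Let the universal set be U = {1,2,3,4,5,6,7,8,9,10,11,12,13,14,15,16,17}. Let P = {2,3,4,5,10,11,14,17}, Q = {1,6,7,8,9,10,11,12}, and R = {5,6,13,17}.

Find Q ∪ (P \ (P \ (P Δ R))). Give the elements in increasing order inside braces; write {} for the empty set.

{1,2,3,4,6,7,8,9,10,11,12,14}

P Δ R = {2,3,4,6,10,11,13,14}
P \ (P Δ R) = {5,17}
P \ (P \ (P Δ R)) = {2,3,4,10,11,14}
Q ∪ (P \ (P \ (P Δ R))) = {1,2,3,4,6,7,8,9,10,11,12,14}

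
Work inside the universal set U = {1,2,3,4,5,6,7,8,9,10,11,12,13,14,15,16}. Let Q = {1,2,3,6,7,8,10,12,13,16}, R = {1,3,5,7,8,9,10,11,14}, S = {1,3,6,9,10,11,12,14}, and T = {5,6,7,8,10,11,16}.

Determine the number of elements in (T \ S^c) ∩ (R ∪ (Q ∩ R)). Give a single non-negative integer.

2

S^c = {2,4,5,7,8,13,15,16}
T \ S^c = {6,10,11}
Q ∩ R = {1,3,7,8,10}
R ∪ (Q ∩ R) = {1,3,5,7,8,9,10,11,14}
(T \ S^c) ∩ (R ∪ (Q ∩ R)) = {10,11}
|(T \ S^c) ∩ (R ∪ (Q ∩ R))| = 2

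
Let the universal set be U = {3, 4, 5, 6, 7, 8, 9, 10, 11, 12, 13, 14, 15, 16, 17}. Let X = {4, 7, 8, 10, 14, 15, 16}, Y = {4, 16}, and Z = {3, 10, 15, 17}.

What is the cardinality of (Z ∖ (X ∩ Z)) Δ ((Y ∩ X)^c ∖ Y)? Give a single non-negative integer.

X ∩ Z = {10, 15}
Z ∖ (X ∩ Z) = {3, 17}
Y ∩ X = {4, 16}
(Y ∩ X)^c = {3, 5, 6, 7, 8, 9, 10, 11, 12, 13, 14, 15, 17}
(Y ∩ X)^c ∖ Y = {3, 5, 6, 7, 8, 9, 10, 11, 12, 13, 14, 15, 17}
(Z ∖ (X ∩ Z)) Δ ((Y ∩ X)^c ∖ Y) = {5, 6, 7, 8, 9, 10, 11, 12, 13, 14, 15}
|(Z ∖ (X ∩ Z)) Δ ((Y ∩ X)^c ∖ Y)| = 11

11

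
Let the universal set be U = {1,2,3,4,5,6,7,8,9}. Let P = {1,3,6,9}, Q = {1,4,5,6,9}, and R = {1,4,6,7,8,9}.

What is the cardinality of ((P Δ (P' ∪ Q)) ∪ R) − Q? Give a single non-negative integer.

P' = {2,4,5,7,8}
P' ∪ Q = {1,2,4,5,6,7,8,9}
P Δ (P' ∪ Q) = {2,3,4,5,7,8}
(P Δ (P' ∪ Q)) ∪ R = {1,2,3,4,5,6,7,8,9}
((P Δ (P' ∪ Q)) ∪ R) − Q = {2,3,7,8}
|((P Δ (P' ∪ Q)) ∪ R) − Q| = 4

4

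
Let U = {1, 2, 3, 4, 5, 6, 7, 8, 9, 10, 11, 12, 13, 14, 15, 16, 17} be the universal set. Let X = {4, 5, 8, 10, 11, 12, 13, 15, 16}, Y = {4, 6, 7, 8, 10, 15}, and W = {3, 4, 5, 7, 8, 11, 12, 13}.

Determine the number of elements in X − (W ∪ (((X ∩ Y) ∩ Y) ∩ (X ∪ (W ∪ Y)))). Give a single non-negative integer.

1

X ∩ Y = {4, 8, 10, 15}
(X ∩ Y) ∩ Y = {4, 8, 10, 15}
W ∪ Y = {3, 4, 5, 6, 7, 8, 10, 11, 12, 13, 15}
X ∪ (W ∪ Y) = {3, 4, 5, 6, 7, 8, 10, 11, 12, 13, 15, 16}
((X ∩ Y) ∩ Y) ∩ (X ∪ (W ∪ Y)) = {4, 8, 10, 15}
W ∪ (((X ∩ Y) ∩ Y) ∩ (X ∪ (W ∪ Y))) = {3, 4, 5, 7, 8, 10, 11, 12, 13, 15}
X − (W ∪ (((X ∩ Y) ∩ Y) ∩ (X ∪ (W ∪ Y)))) = {16}
|X − (W ∪ (((X ∩ Y) ∩ Y) ∩ (X ∪ (W ∪ Y))))| = 1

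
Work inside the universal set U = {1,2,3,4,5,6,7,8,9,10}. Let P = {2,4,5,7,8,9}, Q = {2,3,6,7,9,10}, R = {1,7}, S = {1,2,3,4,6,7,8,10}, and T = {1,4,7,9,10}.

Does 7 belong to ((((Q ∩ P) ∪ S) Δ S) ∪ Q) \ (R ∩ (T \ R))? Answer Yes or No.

7 ∈ Q and 7 ∈ P, so 7 ∈ Q ∩ P
7 ∈ (Q ∩ P) and 7 ∈ S, so 7 ∈ (Q ∩ P) ∪ S
7 ∈ ((Q ∩ P) ∪ S) and 7 ∈ S, so 7 ∉ ((Q ∩ P) ∪ S) Δ S
7 ∉ (((Q ∩ P) ∪ S) Δ S) and 7 ∈ Q, so 7 ∈ (((Q ∩ P) ∪ S) Δ S) ∪ Q
7 ∈ T and 7 ∈ R, so 7 ∉ T \ R
7 ∈ R and 7 ∉ (T \ R), so 7 ∉ R ∩ (T \ R)
7 ∈ ((((Q ∩ P) ∪ S) Δ S) ∪ Q) and 7 ∉ (R ∩ (T \ R)), so 7 ∈ ((((Q ∩ P) ∪ S) Δ S) ∪ Q) \ (R ∩ (T \ R))

Yes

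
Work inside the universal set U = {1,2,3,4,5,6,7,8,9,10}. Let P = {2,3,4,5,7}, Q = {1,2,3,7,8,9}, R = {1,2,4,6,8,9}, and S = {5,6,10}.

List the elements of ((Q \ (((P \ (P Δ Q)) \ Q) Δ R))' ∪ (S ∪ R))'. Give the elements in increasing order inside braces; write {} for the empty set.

{3,7}

P Δ Q = {1,4,5,8,9}
P \ (P Δ Q) = {2,3,7}
(P \ (P Δ Q)) \ Q = {}
((P \ (P Δ Q)) \ Q) Δ R = {1,2,4,6,8,9}
Q \ (((P \ (P Δ Q)) \ Q) Δ R) = {3,7}
(Q \ (((P \ (P Δ Q)) \ Q) Δ R))' = {1,2,4,5,6,8,9,10}
S ∪ R = {1,2,4,5,6,8,9,10}
(Q \ (((P \ (P Δ Q)) \ Q) Δ R))' ∪ (S ∪ R) = {1,2,4,5,6,8,9,10}
((Q \ (((P \ (P Δ Q)) \ Q) Δ R))' ∪ (S ∪ R))' = {3,7}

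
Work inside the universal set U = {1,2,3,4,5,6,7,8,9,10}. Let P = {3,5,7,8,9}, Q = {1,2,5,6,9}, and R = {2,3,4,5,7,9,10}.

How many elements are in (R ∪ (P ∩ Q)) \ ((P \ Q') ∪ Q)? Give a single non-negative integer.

P ∩ Q = {5,9}
R ∪ (P ∩ Q) = {2,3,4,5,7,9,10}
Q' = {3,4,7,8,10}
P \ Q' = {5,9}
(P \ Q') ∪ Q = {1,2,5,6,9}
(R ∪ (P ∩ Q)) \ ((P \ Q') ∪ Q) = {3,4,7,10}
|(R ∪ (P ∩ Q)) \ ((P \ Q') ∪ Q)| = 4

4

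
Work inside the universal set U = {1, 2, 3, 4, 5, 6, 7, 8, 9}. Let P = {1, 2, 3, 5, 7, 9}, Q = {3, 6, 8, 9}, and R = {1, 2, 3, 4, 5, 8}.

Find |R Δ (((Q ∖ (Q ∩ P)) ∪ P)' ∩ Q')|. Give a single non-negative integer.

Q ∩ P = {3, 9}
Q ∖ (Q ∩ P) = {6, 8}
(Q ∖ (Q ∩ P)) ∪ P = {1, 2, 3, 5, 6, 7, 8, 9}
((Q ∖ (Q ∩ P)) ∪ P)' = {4}
Q' = {1, 2, 4, 5, 7}
((Q ∖ (Q ∩ P)) ∪ P)' ∩ Q' = {4}
R Δ (((Q ∖ (Q ∩ P)) ∪ P)' ∩ Q') = {1, 2, 3, 5, 8}
|R Δ (((Q ∖ (Q ∩ P)) ∪ P)' ∩ Q')| = 5

5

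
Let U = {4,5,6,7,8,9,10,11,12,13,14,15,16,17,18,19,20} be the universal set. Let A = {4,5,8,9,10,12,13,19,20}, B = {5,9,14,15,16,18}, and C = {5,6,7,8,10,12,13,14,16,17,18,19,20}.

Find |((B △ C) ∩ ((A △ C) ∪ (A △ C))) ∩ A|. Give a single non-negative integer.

B △ C = {6,7,8,9,10,12,13,15,17,19,20}
A △ C = {4,6,7,9,14,16,17,18}
(A △ C) ∪ (A △ C) = {4,6,7,9,14,16,17,18}
(B △ C) ∩ ((A △ C) ∪ (A △ C)) = {6,7,9,17}
((B △ C) ∩ ((A △ C) ∪ (A △ C))) ∩ A = {9}
|((B △ C) ∩ ((A △ C) ∪ (A △ C))) ∩ A| = 1

1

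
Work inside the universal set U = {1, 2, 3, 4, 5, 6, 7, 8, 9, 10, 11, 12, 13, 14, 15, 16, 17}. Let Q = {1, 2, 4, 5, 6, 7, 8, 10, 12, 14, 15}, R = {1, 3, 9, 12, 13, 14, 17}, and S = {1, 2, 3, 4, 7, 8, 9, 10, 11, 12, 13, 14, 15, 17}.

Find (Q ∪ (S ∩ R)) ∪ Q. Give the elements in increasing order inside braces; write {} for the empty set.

S ∩ R = {1, 3, 9, 12, 13, 14, 17}
Q ∪ (S ∩ R) = {1, 2, 3, 4, 5, 6, 7, 8, 9, 10, 12, 13, 14, 15, 17}
(Q ∪ (S ∩ R)) ∪ Q = {1, 2, 3, 4, 5, 6, 7, 8, 9, 10, 12, 13, 14, 15, 17}

{1, 2, 3, 4, 5, 6, 7, 8, 9, 10, 12, 13, 14, 15, 17}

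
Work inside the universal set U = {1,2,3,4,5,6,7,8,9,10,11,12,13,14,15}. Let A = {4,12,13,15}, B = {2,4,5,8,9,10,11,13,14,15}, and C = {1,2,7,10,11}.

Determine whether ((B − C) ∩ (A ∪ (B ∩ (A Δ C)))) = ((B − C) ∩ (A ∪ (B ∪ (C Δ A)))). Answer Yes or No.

No

B − C = {4,5,8,9,13,14,15}
A Δ C = {1,2,4,7,10,11,12,13,15}
B ∩ (A Δ C) = {2,4,10,11,13,15}
A ∪ (B ∩ (A Δ C)) = {2,4,10,11,12,13,15}
(B − C) ∩ (A ∪ (B ∩ (A Δ C))) = {4,13,15}
C Δ A = {1,2,4,7,10,11,12,13,15}
B ∪ (C Δ A) = {1,2,4,5,7,8,9,10,11,12,13,14,15}
A ∪ (B ∪ (C Δ A)) = {1,2,4,5,7,8,9,10,11,12,13,14,15}
(B − C) ∩ (A ∪ (B ∪ (C Δ A))) = {4,5,8,9,13,14,15}
5 ∈ (B − C) ∩ (A ∪ (B ∪ (C Δ A))) but 5 ∉ (B − C) ∩ (A ∪ (B ∩ (A Δ C))), so they differ.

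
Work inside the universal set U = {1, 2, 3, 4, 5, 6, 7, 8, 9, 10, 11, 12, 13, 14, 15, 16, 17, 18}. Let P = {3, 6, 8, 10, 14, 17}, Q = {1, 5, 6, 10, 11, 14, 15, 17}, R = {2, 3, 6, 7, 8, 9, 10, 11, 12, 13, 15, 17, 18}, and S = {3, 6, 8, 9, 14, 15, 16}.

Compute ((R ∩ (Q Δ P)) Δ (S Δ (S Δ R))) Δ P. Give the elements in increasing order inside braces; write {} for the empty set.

{2, 3, 7, 8, 9, 12, 13, 14, 18}

Q Δ P = {1, 3, 5, 8, 11, 15}
R ∩ (Q Δ P) = {3, 8, 11, 15}
S Δ R = {2, 7, 10, 11, 12, 13, 14, 16, 17, 18}
S Δ (S Δ R) = {2, 3, 6, 7, 8, 9, 10, 11, 12, 13, 15, 17, 18}
(R ∩ (Q Δ P)) Δ (S Δ (S Δ R)) = {2, 6, 7, 9, 10, 12, 13, 17, 18}
((R ∩ (Q Δ P)) Δ (S Δ (S Δ R))) Δ P = {2, 3, 7, 8, 9, 12, 13, 14, 18}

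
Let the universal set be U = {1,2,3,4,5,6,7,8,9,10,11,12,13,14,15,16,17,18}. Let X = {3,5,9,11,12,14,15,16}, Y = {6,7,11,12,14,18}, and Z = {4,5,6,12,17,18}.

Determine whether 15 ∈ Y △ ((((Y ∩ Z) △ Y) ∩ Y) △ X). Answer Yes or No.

15 ∉ Y and 15 ∉ Z, so 15 ∉ Y ∩ Z
15 ∉ (Y ∩ Z) and 15 ∉ Y, so 15 ∉ (Y ∩ Z) △ Y
15 ∉ ((Y ∩ Z) △ Y) and 15 ∉ Y, so 15 ∉ ((Y ∩ Z) △ Y) ∩ Y
15 ∉ (((Y ∩ Z) △ Y) ∩ Y) and 15 ∈ X, so 15 ∈ (((Y ∩ Z) △ Y) ∩ Y) △ X
15 ∉ Y and 15 ∈ ((((Y ∩ Z) △ Y) ∩ Y) △ X), so 15 ∈ Y △ ((((Y ∩ Z) △ Y) ∩ Y) △ X)

Yes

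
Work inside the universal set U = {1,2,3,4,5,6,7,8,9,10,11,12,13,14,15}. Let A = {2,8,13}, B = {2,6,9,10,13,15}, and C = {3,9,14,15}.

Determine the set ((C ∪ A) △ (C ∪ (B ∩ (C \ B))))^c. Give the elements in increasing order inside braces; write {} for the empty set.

{1,3,4,5,6,7,9,10,11,12,14,15}

C ∪ A = {2,3,8,9,13,14,15}
C \ B = {3,14}
B ∩ (C \ B) = {}
C ∪ (B ∩ (C \ B)) = {3,9,14,15}
(C ∪ A) △ (C ∪ (B ∩ (C \ B))) = {2,8,13}
((C ∪ A) △ (C ∪ (B ∩ (C \ B))))^c = {1,3,4,5,6,7,9,10,11,12,14,15}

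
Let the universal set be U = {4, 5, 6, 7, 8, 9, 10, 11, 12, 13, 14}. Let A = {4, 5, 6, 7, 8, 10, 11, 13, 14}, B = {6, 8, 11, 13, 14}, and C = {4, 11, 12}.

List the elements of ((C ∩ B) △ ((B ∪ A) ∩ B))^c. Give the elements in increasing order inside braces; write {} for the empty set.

C ∩ B = {11}
B ∪ A = {4, 5, 6, 7, 8, 10, 11, 13, 14}
(B ∪ A) ∩ B = {6, 8, 11, 13, 14}
(C ∩ B) △ ((B ∪ A) ∩ B) = {6, 8, 13, 14}
((C ∩ B) △ ((B ∪ A) ∩ B))^c = {4, 5, 7, 9, 10, 11, 12}

{4, 5, 7, 9, 10, 11, 12}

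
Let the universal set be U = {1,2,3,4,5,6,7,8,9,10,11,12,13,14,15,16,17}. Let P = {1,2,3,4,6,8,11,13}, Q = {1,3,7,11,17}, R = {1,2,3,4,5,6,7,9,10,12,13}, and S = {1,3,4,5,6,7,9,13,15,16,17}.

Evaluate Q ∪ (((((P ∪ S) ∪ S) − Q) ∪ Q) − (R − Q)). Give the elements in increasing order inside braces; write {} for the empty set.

{1,3,7,8,11,15,16,17}

P ∪ S = {1,2,3,4,5,6,7,8,9,11,13,15,16,17}
(P ∪ S) ∪ S = {1,2,3,4,5,6,7,8,9,11,13,15,16,17}
((P ∪ S) ∪ S) − Q = {2,4,5,6,8,9,13,15,16}
(((P ∪ S) ∪ S) − Q) ∪ Q = {1,2,3,4,5,6,7,8,9,11,13,15,16,17}
R − Q = {2,4,5,6,9,10,12,13}
((((P ∪ S) ∪ S) − Q) ∪ Q) − (R − Q) = {1,3,7,8,11,15,16,17}
Q ∪ (((((P ∪ S) ∪ S) − Q) ∪ Q) − (R − Q)) = {1,3,7,8,11,15,16,17}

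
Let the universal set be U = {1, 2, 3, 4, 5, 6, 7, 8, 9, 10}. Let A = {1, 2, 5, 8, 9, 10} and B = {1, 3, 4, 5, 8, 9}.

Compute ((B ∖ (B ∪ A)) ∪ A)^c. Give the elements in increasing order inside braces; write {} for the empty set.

{3, 4, 6, 7}

B ∪ A = {1, 2, 3, 4, 5, 8, 9, 10}
B ∖ (B ∪ A) = {}
(B ∖ (B ∪ A)) ∪ A = {1, 2, 5, 8, 9, 10}
((B ∖ (B ∪ A)) ∪ A)^c = {3, 4, 6, 7}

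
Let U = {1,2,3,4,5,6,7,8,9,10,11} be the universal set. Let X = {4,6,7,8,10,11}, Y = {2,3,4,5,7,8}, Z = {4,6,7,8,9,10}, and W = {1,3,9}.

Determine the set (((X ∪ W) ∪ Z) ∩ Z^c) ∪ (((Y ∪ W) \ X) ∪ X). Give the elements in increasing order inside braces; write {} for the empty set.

{1,2,3,4,5,6,7,8,9,10,11}

X ∪ W = {1,3,4,6,7,8,9,10,11}
(X ∪ W) ∪ Z = {1,3,4,6,7,8,9,10,11}
Z^c = {1,2,3,5,11}
((X ∪ W) ∪ Z) ∩ Z^c = {1,3,11}
Y ∪ W = {1,2,3,4,5,7,8,9}
(Y ∪ W) \ X = {1,2,3,5,9}
((Y ∪ W) \ X) ∪ X = {1,2,3,4,5,6,7,8,9,10,11}
(((X ∪ W) ∪ Z) ∩ Z^c) ∪ (((Y ∪ W) \ X) ∪ X) = {1,2,3,4,5,6,7,8,9,10,11}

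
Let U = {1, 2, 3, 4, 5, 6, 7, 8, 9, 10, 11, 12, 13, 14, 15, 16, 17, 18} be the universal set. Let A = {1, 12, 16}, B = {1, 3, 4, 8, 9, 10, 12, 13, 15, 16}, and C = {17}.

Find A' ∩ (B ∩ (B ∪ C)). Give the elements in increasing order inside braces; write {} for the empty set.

A' = {2, 3, 4, 5, 6, 7, 8, 9, 10, 11, 13, 14, 15, 17, 18}
B ∪ C = {1, 3, 4, 8, 9, 10, 12, 13, 15, 16, 17}
B ∩ (B ∪ C) = {1, 3, 4, 8, 9, 10, 12, 13, 15, 16}
A' ∩ (B ∩ (B ∪ C)) = {3, 4, 8, 9, 10, 13, 15}

{3, 4, 8, 9, 10, 13, 15}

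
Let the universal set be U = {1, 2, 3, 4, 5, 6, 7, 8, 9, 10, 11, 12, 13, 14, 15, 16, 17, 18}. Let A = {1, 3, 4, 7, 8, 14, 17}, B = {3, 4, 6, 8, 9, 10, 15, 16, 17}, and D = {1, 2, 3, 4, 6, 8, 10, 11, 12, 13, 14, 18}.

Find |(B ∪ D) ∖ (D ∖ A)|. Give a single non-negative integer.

9

B ∪ D = {1, 2, 3, 4, 6, 8, 9, 10, 11, 12, 13, 14, 15, 16, 17, 18}
D ∖ A = {2, 6, 10, 11, 12, 13, 18}
(B ∪ D) ∖ (D ∖ A) = {1, 3, 4, 8, 9, 14, 15, 16, 17}
|(B ∪ D) ∖ (D ∖ A)| = 9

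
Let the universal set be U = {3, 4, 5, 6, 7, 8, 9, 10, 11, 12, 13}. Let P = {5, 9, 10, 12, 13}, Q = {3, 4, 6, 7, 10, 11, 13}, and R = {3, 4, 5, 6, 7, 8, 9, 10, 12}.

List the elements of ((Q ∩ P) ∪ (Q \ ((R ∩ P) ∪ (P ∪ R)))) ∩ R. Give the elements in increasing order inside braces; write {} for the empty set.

Q ∩ P = {10, 13}
R ∩ P = {5, 9, 10, 12}
P ∪ R = {3, 4, 5, 6, 7, 8, 9, 10, 12, 13}
(R ∩ P) ∪ (P ∪ R) = {3, 4, 5, 6, 7, 8, 9, 10, 12, 13}
Q \ ((R ∩ P) ∪ (P ∪ R)) = {11}
(Q ∩ P) ∪ (Q \ ((R ∩ P) ∪ (P ∪ R))) = {10, 11, 13}
((Q ∩ P) ∪ (Q \ ((R ∩ P) ∪ (P ∪ R)))) ∩ R = {10}

{10}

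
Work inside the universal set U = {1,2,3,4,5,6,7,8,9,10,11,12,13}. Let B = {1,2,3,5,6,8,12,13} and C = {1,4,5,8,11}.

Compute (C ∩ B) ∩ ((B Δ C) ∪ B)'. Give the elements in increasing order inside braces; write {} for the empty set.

{}

C ∩ B = {1,5,8}
B Δ C = {2,3,4,6,11,12,13}
(B Δ C) ∪ B = {1,2,3,4,5,6,8,11,12,13}
((B Δ C) ∪ B)' = {7,9,10}
(C ∩ B) ∩ ((B Δ C) ∪ B)' = {}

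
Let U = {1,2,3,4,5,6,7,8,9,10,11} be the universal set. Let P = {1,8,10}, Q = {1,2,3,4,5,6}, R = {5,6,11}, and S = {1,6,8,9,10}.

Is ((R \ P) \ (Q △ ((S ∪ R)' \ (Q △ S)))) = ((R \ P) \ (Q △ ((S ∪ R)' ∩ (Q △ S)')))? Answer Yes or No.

R \ P = {5,6,11}
S ∪ R = {1,5,6,8,9,10,11}
(S ∪ R)' = {2,3,4,7}
Q △ S = {2,3,4,5,8,9,10}
(S ∪ R)' \ (Q △ S) = {7}
Q △ ((S ∪ R)' \ (Q △ S)) = {1,2,3,4,5,6,7}
(R \ P) \ (Q △ ((S ∪ R)' \ (Q △ S))) = {11}
(Q △ S)' = {1,6,7,11}
(S ∪ R)' ∩ (Q △ S)' = {7}
Q △ ((S ∪ R)' ∩ (Q △ S)') = {1,2,3,4,5,6,7}
(R \ P) \ (Q △ ((S ∪ R)' ∩ (Q △ S)')) = {11}
Both equal {11}, so (R \ P) \ (Q △ ((S ∪ R)' \ (Q △ S))) = (R \ P) \ (Q △ ((S ∪ R)' ∩ (Q △ S)')).

Yes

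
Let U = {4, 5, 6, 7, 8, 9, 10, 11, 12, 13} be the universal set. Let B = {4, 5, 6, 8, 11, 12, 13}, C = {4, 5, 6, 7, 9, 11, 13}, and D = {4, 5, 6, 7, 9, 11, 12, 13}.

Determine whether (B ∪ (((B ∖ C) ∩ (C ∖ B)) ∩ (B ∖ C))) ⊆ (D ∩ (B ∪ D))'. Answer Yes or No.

B ∖ C = {8, 12}
C ∖ B = {7, 9}
(B ∖ C) ∩ (C ∖ B) = {}
((B ∖ C) ∩ (C ∖ B)) ∩ (B ∖ C) = {}
B ∪ (((B ∖ C) ∩ (C ∖ B)) ∩ (B ∖ C)) = {4, 5, 6, 8, 11, 12, 13}
B ∪ D = {4, 5, 6, 7, 8, 9, 11, 12, 13}
D ∩ (B ∪ D) = {4, 5, 6, 7, 9, 11, 12, 13}
(D ∩ (B ∪ D))' = {8, 10}
4 ∈ B ∪ (((B ∖ C) ∩ (C ∖ B)) ∩ (B ∖ C)) but 4 ∉ (D ∩ (B ∪ D))', so the inclusion fails.

No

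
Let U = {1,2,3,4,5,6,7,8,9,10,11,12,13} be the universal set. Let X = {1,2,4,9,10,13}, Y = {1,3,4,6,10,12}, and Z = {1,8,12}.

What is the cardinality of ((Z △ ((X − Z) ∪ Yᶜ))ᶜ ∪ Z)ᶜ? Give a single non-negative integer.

8

X − Z = {2,4,9,10,13}
Yᶜ = {2,5,7,8,9,11,13}
(X − Z) ∪ Yᶜ = {2,4,5,7,8,9,10,11,13}
Z △ ((X − Z) ∪ Yᶜ) = {1,2,4,5,7,9,10,11,12,13}
(Z △ ((X − Z) ∪ Yᶜ))ᶜ = {3,6,8}
(Z △ ((X − Z) ∪ Yᶜ))ᶜ ∪ Z = {1,3,6,8,12}
((Z △ ((X − Z) ∪ Yᶜ))ᶜ ∪ Z)ᶜ = {2,4,5,7,9,10,11,13}
|((Z △ ((X − Z) ∪ Yᶜ))ᶜ ∪ Z)ᶜ| = 8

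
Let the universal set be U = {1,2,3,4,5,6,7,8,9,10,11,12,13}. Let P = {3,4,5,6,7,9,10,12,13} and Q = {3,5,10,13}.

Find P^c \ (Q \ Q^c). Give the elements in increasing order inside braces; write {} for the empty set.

{1,2,8,11}

P^c = {1,2,8,11}
Q^c = {1,2,4,6,7,8,9,11,12}
Q \ Q^c = {3,5,10,13}
P^c \ (Q \ Q^c) = {1,2,8,11}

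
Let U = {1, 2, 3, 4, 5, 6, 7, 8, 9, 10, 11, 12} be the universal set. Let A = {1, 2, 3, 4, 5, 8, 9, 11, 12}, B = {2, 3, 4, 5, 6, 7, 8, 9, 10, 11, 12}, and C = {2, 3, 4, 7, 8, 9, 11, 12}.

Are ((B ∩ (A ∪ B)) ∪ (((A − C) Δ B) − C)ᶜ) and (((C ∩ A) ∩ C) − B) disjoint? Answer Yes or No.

Yes

A ∪ B = {1, 2, 3, 4, 5, 6, 7, 8, 9, 10, 11, 12}
B ∩ (A ∪ B) = {2, 3, 4, 5, 6, 7, 8, 9, 10, 11, 12}
A − C = {1, 5}
(A − C) Δ B = {1, 2, 3, 4, 6, 7, 8, 9, 10, 11, 12}
((A − C) Δ B) − C = {1, 6, 10}
(((A − C) Δ B) − C)ᶜ = {2, 3, 4, 5, 7, 8, 9, 11, 12}
(B ∩ (A ∪ B)) ∪ (((A − C) Δ B) − C)ᶜ = {2, 3, 4, 5, 6, 7, 8, 9, 10, 11, 12}
C ∩ A = {2, 3, 4, 8, 9, 11, 12}
(C ∩ A) ∩ C = {2, 3, 4, 8, 9, 11, 12}
((C ∩ A) ∩ C) − B = {}
{2, 3, 4, 5, 6, 7, 8, 9, 10, 11, 12} and {} share no elements.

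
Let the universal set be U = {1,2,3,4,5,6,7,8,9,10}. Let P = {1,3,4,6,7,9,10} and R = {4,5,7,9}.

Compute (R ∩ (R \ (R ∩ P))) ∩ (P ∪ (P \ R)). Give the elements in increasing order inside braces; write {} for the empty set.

{}

R ∩ P = {4,7,9}
R \ (R ∩ P) = {5}
R ∩ (R \ (R ∩ P)) = {5}
P \ R = {1,3,6,10}
P ∪ (P \ R) = {1,3,4,6,7,9,10}
(R ∩ (R \ (R ∩ P))) ∩ (P ∪ (P \ R)) = {}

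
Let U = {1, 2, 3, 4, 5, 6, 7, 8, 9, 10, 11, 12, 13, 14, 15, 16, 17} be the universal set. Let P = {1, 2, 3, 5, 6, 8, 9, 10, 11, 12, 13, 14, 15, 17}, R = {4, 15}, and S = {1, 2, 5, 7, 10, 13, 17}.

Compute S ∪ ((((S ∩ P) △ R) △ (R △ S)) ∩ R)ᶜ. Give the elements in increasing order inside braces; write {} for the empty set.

S ∩ P = {1, 2, 5, 10, 13, 17}
(S ∩ P) △ R = {1, 2, 4, 5, 10, 13, 15, 17}
R △ S = {1, 2, 4, 5, 7, 10, 13, 15, 17}
((S ∩ P) △ R) △ (R △ S) = {7}
(((S ∩ P) △ R) △ (R △ S)) ∩ R = {}
((((S ∩ P) △ R) △ (R △ S)) ∩ R)ᶜ = {1, 2, 3, 4, 5, 6, 7, 8, 9, 10, 11, 12, 13, 14, 15, 16, 17}
S ∪ ((((S ∩ P) △ R) △ (R △ S)) ∩ R)ᶜ = {1, 2, 3, 4, 5, 6, 7, 8, 9, 10, 11, 12, 13, 14, 15, 16, 17}

{1, 2, 3, 4, 5, 6, 7, 8, 9, 10, 11, 12, 13, 14, 15, 16, 17}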